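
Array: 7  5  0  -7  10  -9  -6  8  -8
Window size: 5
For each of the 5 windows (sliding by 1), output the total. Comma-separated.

15, -1, -12, -4, -5

(7, 5, 0, -7, 10) → sum 15
(5, 0, -7, 10, -9) → sum -1
(0, -7, 10, -9, -6) → sum -12
(-7, 10, -9, -6, 8) → sum -4
(10, -9, -6, 8, -8) → sum -5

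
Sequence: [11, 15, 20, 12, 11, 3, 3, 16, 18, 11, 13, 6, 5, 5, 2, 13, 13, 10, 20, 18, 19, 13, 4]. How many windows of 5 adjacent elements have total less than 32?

2

11 15 20 12 11 → sum 69
15 20 12 11 3 → sum 61
20 12 11 3 3 → sum 49
12 11 3 3 16 → sum 45
11 3 3 16 18 → sum 51
3 3 16 18 11 → sum 51
3 16 18 11 13 → sum 61
16 18 11 13 6 → sum 64
18 11 13 6 5 → sum 53
11 13 6 5 5 → sum 40
13 6 5 5 2 → sum 31  < 32 ✓
6 5 5 2 13 → sum 31  < 32 ✓
5 5 2 13 13 → sum 38
5 2 13 13 10 → sum 43
2 13 13 10 20 → sum 58
13 13 10 20 18 → sum 74
13 10 20 18 19 → sum 80
10 20 18 19 13 → sum 80
20 18 19 13 4 → sum 74
2 windows satisfy the condition.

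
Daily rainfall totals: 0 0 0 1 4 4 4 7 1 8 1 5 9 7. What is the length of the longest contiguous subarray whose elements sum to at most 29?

add 0: [0] sum 0, len 1
add 0: [0, 0] sum 0, len 2
add 0: [0, 0, 0] sum 0, len 3
add 1: [0, 0, 0, 1] sum 1, len 4
add 4: [0, 0, 0, 1, 4] sum 5, len 5
add 4: [0, 0, 0, 1, 4, 4] sum 9, len 6
add 4: [0, 0, 0, 1, 4, 4, 4] sum 13, len 7
add 7: [0, 0, 0, 1, 4, 4, 4, 7] sum 20, len 8
add 1: [0, 0, 0, 1, 4, 4, 4, 7, 1] sum 21, len 9
add 8: [0, 0, 0, 1, 4, 4, 4, 7, 1, 8] sum 29, len 10
add 1: [4, 4, 4, 7, 1, 8, 1] sum 29, len 7
add 5: [4, 7, 1, 8, 1, 5] sum 26, len 6
add 9: [1, 8, 1, 5, 9] sum 24, len 5
add 7: [1, 5, 9, 7] sum 22, len 4
Longest length seen: 10.

10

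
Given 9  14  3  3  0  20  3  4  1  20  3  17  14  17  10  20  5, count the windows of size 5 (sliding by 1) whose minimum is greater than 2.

4

9 14 3 3 0 → min 0
14 3 3 0 20 → min 0
3 3 0 20 3 → min 0
3 0 20 3 4 → min 0
0 20 3 4 1 → min 0
20 3 4 1 20 → min 1
3 4 1 20 3 → min 1
4 1 20 3 17 → min 1
1 20 3 17 14 → min 1
20 3 17 14 17 → min 3  > 2 ✓
3 17 14 17 10 → min 3  > 2 ✓
17 14 17 10 20 → min 10  > 2 ✓
14 17 10 20 5 → min 5  > 2 ✓
4 windows satisfy the condition.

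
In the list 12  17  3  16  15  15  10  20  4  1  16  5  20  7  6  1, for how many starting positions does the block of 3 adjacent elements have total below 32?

(12, 17, 3) → sum 32
(17, 3, 16) → sum 36
(3, 16, 15) → sum 34
(16, 15, 15) → sum 46
(15, 15, 10) → sum 40
(15, 10, 20) → sum 45
(10, 20, 4) → sum 34
(20, 4, 1) → sum 25  < 32 ✓
(4, 1, 16) → sum 21  < 32 ✓
(1, 16, 5) → sum 22  < 32 ✓
(16, 5, 20) → sum 41
(5, 20, 7) → sum 32
(20, 7, 6) → sum 33
(7, 6, 1) → sum 14  < 32 ✓
4 windows satisfy the condition.

4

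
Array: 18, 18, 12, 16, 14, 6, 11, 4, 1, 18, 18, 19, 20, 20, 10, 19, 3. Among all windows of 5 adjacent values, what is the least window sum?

18 18 12 16 14 → sum 78
18 12 16 14 6 → sum 66
12 16 14 6 11 → sum 59
16 14 6 11 4 → sum 51
14 6 11 4 1 → sum 36
6 11 4 1 18 → sum 40
11 4 1 18 18 → sum 52
4 1 18 18 19 → sum 60
1 18 18 19 20 → sum 76
18 18 19 20 20 → sum 95
18 19 20 20 10 → sum 87
19 20 20 10 19 → sum 88
20 20 10 19 3 → sum 72
Least of these is 36.

36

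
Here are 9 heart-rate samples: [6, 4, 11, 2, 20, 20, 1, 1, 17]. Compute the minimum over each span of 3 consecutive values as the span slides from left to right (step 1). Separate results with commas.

4, 2, 2, 2, 1, 1, 1

6 4 11 → min 4
4 11 2 → min 2
11 2 20 → min 2
2 20 20 → min 2
20 20 1 → min 1
20 1 1 → min 1
1 1 17 → min 1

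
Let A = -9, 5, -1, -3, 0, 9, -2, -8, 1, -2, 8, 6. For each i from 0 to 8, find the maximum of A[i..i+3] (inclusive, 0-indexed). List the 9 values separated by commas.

-9 5 -1 -3 → max 5
5 -1 -3 0 → max 5
-1 -3 0 9 → max 9
-3 0 9 -2 → max 9
0 9 -2 -8 → max 9
9 -2 -8 1 → max 9
-2 -8 1 -2 → max 1
-8 1 -2 8 → max 8
1 -2 8 6 → max 8

5, 5, 9, 9, 9, 9, 1, 8, 8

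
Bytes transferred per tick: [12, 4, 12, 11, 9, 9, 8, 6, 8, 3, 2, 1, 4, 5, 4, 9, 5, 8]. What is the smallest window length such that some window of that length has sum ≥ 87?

add 12: running sum 12 < 87
add 4: running sum 16 < 87
add 12: running sum 28 < 87
add 11: running sum 39 < 87
add 9: running sum 48 < 87
add 9: running sum 57 < 87
add 8: running sum 65 < 87
add 6: running sum 71 < 87
add 8: running sum 79 < 87
add 3: running sum 82 < 87
add 2: running sum 84 < 87
add 1: running sum 85 < 87
add 4: shortest ending here [12, 4, 12, 11, 9, 9, 8, 6, 8, 3, 2, 1, 4] sum 89, len 13
add 5: shortest ending here [12, 4, 12, 11, 9, 9, 8, 6, 8, 3, 2, 1, 4, 5] sum 94, len 14
add 4: shortest ending here [12, 4, 12, 11, 9, 9, 8, 6, 8, 3, 2, 1, 4, 5, 4] sum 98, len 15
add 9: shortest ending here [12, 11, 9, 9, 8, 6, 8, 3, 2, 1, 4, 5, 4, 9] sum 91, len 14
add 5: shortest ending here [12, 11, 9, 9, 8, 6, 8, 3, 2, 1, 4, 5, 4, 9, 5] sum 96, len 15
add 8: shortest ending here [11, 9, 9, 8, 6, 8, 3, 2, 1, 4, 5, 4, 9, 5, 8] sum 92, len 15
Shortest qualifying length: 13.

13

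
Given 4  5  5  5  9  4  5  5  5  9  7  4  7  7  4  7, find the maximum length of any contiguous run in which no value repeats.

add 4: [4] len 1
add 5: [4, 5] len 2
add 5 (repeat 5, move left end past it): [5] len 1
add 5 (repeat 5, move left end past it): [5] len 1
add 9: [5, 9] len 2
add 4: [5, 9, 4] len 3
add 5 (repeat 5, move left end past it): [9, 4, 5] len 3
add 5 (repeat 5, move left end past it): [5] len 1
add 5 (repeat 5, move left end past it): [5] len 1
add 9: [5, 9] len 2
add 7: [5, 9, 7] len 3
add 4: [5, 9, 7, 4] len 4
add 7 (repeat 7, move left end past it): [4, 7] len 2
add 7 (repeat 7, move left end past it): [7] len 1
add 4: [7, 4] len 2
add 7 (repeat 7, move left end past it): [4, 7] len 2
Longest all-distinct length: 4.

4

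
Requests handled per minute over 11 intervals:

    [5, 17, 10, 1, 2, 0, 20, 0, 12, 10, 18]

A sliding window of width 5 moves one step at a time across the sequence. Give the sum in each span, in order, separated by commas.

35, 30, 33, 23, 34, 42, 60

Sliding a size-5 window across the 11 values:
(5, 17, 10, 1, 2) → sum 35
(17, 10, 1, 2, 0) → sum 30
(10, 1, 2, 0, 20) → sum 33
(1, 2, 0, 20, 0) → sum 23
(2, 0, 20, 0, 12) → sum 34
(0, 20, 0, 12, 10) → sum 42
(20, 0, 12, 10, 18) → sum 60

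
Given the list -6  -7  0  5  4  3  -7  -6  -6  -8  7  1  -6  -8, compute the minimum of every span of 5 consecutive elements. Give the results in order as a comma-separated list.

-6 -7 0 5 4 → min -7
-7 0 5 4 3 → min -7
0 5 4 3 -7 → min -7
5 4 3 -7 -6 → min -7
4 3 -7 -6 -6 → min -7
3 -7 -6 -6 -8 → min -8
-7 -6 -6 -8 7 → min -8
-6 -6 -8 7 1 → min -8
-6 -8 7 1 -6 → min -8
-8 7 1 -6 -8 → min -8

-7, -7, -7, -7, -7, -8, -8, -8, -8, -8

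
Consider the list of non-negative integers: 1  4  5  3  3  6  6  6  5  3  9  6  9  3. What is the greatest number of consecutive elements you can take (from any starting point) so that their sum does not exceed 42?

10

[1] sum 1 len 1
[1, 4] sum 5 len 2
[1, 4, 5] sum 10 len 3
[1, 4, 5, 3] sum 13 len 4
[1, 4, 5, 3, 3] sum 16 len 5
[1, 4, 5, 3, 3, 6] sum 22 len 6
[1, 4, 5, 3, 3, 6, 6] sum 28 len 7
[1, 4, 5, 3, 3, 6, 6, 6] sum 34 len 8
[1, 4, 5, 3, 3, 6, 6, 6, 5] sum 39 len 9
[1, 4, 5, 3, 3, 6, 6, 6, 5, 3] sum 42 len 10
[3, 3, 6, 6, 6, 5, 3, 9] sum 41 len 8
[6, 6, 6, 5, 3, 9, 6] sum 41 len 7
[6, 5, 3, 9, 6, 9] sum 38 len 6
[6, 5, 3, 9, 6, 9, 3] sum 41 len 7
Longest length seen: 10.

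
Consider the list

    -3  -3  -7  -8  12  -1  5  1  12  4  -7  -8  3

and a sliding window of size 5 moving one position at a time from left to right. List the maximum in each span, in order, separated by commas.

(-3, -3, -7, -8, 12) → max 12
(-3, -7, -8, 12, -1) → max 12
(-7, -8, 12, -1, 5) → max 12
(-8, 12, -1, 5, 1) → max 12
(12, -1, 5, 1, 12) → max 12
(-1, 5, 1, 12, 4) → max 12
(5, 1, 12, 4, -7) → max 12
(1, 12, 4, -7, -8) → max 12
(12, 4, -7, -8, 3) → max 12

12, 12, 12, 12, 12, 12, 12, 12, 12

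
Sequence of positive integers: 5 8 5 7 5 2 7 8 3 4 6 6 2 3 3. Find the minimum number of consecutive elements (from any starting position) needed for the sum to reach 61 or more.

11

Extend right; whenever the sum reaches 61, record the length and shrink from the left:
add 5: running sum 5 < 61
add 8: running sum 13 < 61
add 5: running sum 18 < 61
add 7: running sum 25 < 61
add 5: running sum 30 < 61
add 2: running sum 32 < 61
add 7: running sum 39 < 61
add 8: running sum 47 < 61
add 3: running sum 50 < 61
add 4: running sum 54 < 61
add 6: running sum 60 < 61
end 11: [8, 5, 7, 5, 2, 7, 8, 3, 4, 6, 6] sum 61, len 11
end 12: [8, 5, 7, 5, 2, 7, 8, 3, 4, 6, 6, 2] sum 63, len 12
end 13: [8, 5, 7, 5, 2, 7, 8, 3, 4, 6, 6, 2, 3] sum 66, len 13
end 14: [5, 7, 5, 2, 7, 8, 3, 4, 6, 6, 2, 3, 3] sum 61, len 13
Shortest qualifying length: 11.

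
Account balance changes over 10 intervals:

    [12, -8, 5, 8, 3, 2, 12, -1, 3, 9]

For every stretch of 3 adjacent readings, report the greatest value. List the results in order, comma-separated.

12, 8, 8, 8, 12, 12, 12, 9

[12, -8, 5] → max 12
[-8, 5, 8] → max 8
[5, 8, 3] → max 8
[8, 3, 2] → max 8
[3, 2, 12] → max 12
[2, 12, -1] → max 12
[12, -1, 3] → max 12
[-1, 3, 9] → max 9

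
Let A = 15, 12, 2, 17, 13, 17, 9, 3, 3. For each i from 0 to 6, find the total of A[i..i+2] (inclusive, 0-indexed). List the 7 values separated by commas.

Sliding a size-3 window across the 9 values:
15 12 2 → sum 29
12 2 17 → sum 31
2 17 13 → sum 32
17 13 17 → sum 47
13 17 9 → sum 39
17 9 3 → sum 29
9 3 3 → sum 15

29, 31, 32, 47, 39, 29, 15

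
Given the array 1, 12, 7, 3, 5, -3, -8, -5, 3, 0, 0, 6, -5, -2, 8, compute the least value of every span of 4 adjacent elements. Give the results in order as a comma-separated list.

1, 3, -3, -8, -8, -8, -8, -5, 0, -5, -5, -5

1 12 7 3 → min 1
12 7 3 5 → min 3
7 3 5 -3 → min -3
3 5 -3 -8 → min -8
5 -3 -8 -5 → min -8
-3 -8 -5 3 → min -8
-8 -5 3 0 → min -8
-5 3 0 0 → min -5
3 0 0 6 → min 0
0 0 6 -5 → min -5
0 6 -5 -2 → min -5
6 -5 -2 8 → min -5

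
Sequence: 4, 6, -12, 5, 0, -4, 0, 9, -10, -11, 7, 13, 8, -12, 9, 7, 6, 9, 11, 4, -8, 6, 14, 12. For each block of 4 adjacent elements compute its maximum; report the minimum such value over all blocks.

(4, 6, -12, 5) → max 6
(6, -12, 5, 0) → max 6
(-12, 5, 0, -4) → max 5
(5, 0, -4, 0) → max 5
(0, -4, 0, 9) → max 9
(-4, 0, 9, -10) → max 9
(0, 9, -10, -11) → max 9
(9, -10, -11, 7) → max 9
(-10, -11, 7, 13) → max 13
(-11, 7, 13, 8) → max 13
(7, 13, 8, -12) → max 13
(13, 8, -12, 9) → max 13
(8, -12, 9, 7) → max 9
(-12, 9, 7, 6) → max 9
(9, 7, 6, 9) → max 9
(7, 6, 9, 11) → max 11
(6, 9, 11, 4) → max 11
(9, 11, 4, -8) → max 11
(11, 4, -8, 6) → max 11
(4, -8, 6, 14) → max 14
(-8, 6, 14, 12) → max 14
Minimum of these is 5.

5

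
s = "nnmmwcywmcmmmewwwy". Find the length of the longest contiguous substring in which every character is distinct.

[n] len 1
[n] len 1
[n, m] len 2
[m] len 1
[m, w] len 2
[m, w, c] len 3
[m, w, c, y] len 4
[c, y, w] len 3
[c, y, w, m] len 4
[y, w, m, c] len 4
[c, m] len 2
[m] len 1
[m] len 1
[m, e] len 2
[m, e, w] len 3
[w] len 1
[w] len 1
[w, y] len 2
Longest all-distinct length: 4.

4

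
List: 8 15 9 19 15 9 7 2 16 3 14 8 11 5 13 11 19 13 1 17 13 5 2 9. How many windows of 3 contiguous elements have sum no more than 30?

9

8 15 9 → sum 32
15 9 19 → sum 43
9 19 15 → sum 43
19 15 9 → sum 43
15 9 7 → sum 31
9 7 2 → sum 18  ≤ 30 ✓
7 2 16 → sum 25  ≤ 30 ✓
2 16 3 → sum 21  ≤ 30 ✓
16 3 14 → sum 33
3 14 8 → sum 25  ≤ 30 ✓
14 8 11 → sum 33
8 11 5 → sum 24  ≤ 30 ✓
11 5 13 → sum 29  ≤ 30 ✓
5 13 11 → sum 29  ≤ 30 ✓
13 11 19 → sum 43
11 19 13 → sum 43
19 13 1 → sum 33
13 1 17 → sum 31
1 17 13 → sum 31
17 13 5 → sum 35
13 5 2 → sum 20  ≤ 30 ✓
5 2 9 → sum 16  ≤ 30 ✓
9 windows satisfy the condition.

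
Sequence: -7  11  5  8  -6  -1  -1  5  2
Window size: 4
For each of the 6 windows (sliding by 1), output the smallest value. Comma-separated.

-7 11 5 8 → min -7
11 5 8 -6 → min -6
5 8 -6 -1 → min -6
8 -6 -1 -1 → min -6
-6 -1 -1 5 → min -6
-1 -1 5 2 → min -1

-7, -6, -6, -6, -6, -1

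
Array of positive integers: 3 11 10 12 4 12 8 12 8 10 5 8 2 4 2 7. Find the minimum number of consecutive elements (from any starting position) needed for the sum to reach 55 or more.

6

add 3: running sum 3 < 55
add 11: running sum 14 < 55
add 10: running sum 24 < 55
add 12: running sum 36 < 55
add 4: running sum 40 < 55
add 12: running sum 52 < 55
add 8: shortest ending here [11, 10, 12, 4, 12, 8] sum 57, len 6
add 12: shortest ending here [10, 12, 4, 12, 8, 12] sum 58, len 6
add 8: shortest ending here [12, 4, 12, 8, 12, 8] sum 56, len 6
add 10: shortest ending here [12, 4, 12, 8, 12, 8, 10] sum 66, len 7
add 5: shortest ending here [12, 8, 12, 8, 10, 5] sum 55, len 6
add 8: shortest ending here [12, 8, 12, 8, 10, 5, 8] sum 63, len 7
add 2: shortest ending here [12, 8, 12, 8, 10, 5, 8, 2] sum 65, len 8
add 4: shortest ending here [8, 12, 8, 10, 5, 8, 2, 4] sum 57, len 8
add 2: shortest ending here [8, 12, 8, 10, 5, 8, 2, 4, 2] sum 59, len 9
add 7: shortest ending here [12, 8, 10, 5, 8, 2, 4, 2, 7] sum 58, len 9
Shortest qualifying length: 6.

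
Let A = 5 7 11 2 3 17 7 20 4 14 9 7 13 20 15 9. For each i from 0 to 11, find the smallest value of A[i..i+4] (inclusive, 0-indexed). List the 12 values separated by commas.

(5, 7, 11, 2, 3) → min 2
(7, 11, 2, 3, 17) → min 2
(11, 2, 3, 17, 7) → min 2
(2, 3, 17, 7, 20) → min 2
(3, 17, 7, 20, 4) → min 3
(17, 7, 20, 4, 14) → min 4
(7, 20, 4, 14, 9) → min 4
(20, 4, 14, 9, 7) → min 4
(4, 14, 9, 7, 13) → min 4
(14, 9, 7, 13, 20) → min 7
(9, 7, 13, 20, 15) → min 7
(7, 13, 20, 15, 9) → min 7

2, 2, 2, 2, 3, 4, 4, 4, 4, 7, 7, 7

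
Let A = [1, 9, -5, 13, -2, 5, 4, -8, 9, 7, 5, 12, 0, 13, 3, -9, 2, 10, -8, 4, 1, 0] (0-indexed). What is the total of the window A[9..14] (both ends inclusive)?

40

Elements at indices 9..14: 7, 5, 12, 0, 13, 3
sum(7, 5, 12, 0, 13, 3) = 40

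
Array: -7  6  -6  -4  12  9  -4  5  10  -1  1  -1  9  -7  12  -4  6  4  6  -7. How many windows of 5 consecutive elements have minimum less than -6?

-7 6 -6 -4 12 → min -7  < -6 ✓
6 -6 -4 12 9 → min -6
-6 -4 12 9 -4 → min -6
-4 12 9 -4 5 → min -4
12 9 -4 5 10 → min -4
9 -4 5 10 -1 → min -4
-4 5 10 -1 1 → min -4
5 10 -1 1 -1 → min -1
10 -1 1 -1 9 → min -1
-1 1 -1 9 -7 → min -7  < -6 ✓
1 -1 9 -7 12 → min -7  < -6 ✓
-1 9 -7 12 -4 → min -7  < -6 ✓
9 -7 12 -4 6 → min -7  < -6 ✓
-7 12 -4 6 4 → min -7  < -6 ✓
12 -4 6 4 6 → min -4
-4 6 4 6 -7 → min -7  < -6 ✓
7 windows satisfy the condition.

7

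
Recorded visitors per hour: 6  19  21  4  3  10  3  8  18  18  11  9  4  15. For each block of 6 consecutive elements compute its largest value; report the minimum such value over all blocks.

(6, 19, 21, 4, 3, 10) → max 21
(19, 21, 4, 3, 10, 3) → max 21
(21, 4, 3, 10, 3, 8) → max 21
(4, 3, 10, 3, 8, 18) → max 18
(3, 10, 3, 8, 18, 18) → max 18
(10, 3, 8, 18, 18, 11) → max 18
(3, 8, 18, 18, 11, 9) → max 18
(8, 18, 18, 11, 9, 4) → max 18
(18, 18, 11, 9, 4, 15) → max 18
Minimum of these is 18.

18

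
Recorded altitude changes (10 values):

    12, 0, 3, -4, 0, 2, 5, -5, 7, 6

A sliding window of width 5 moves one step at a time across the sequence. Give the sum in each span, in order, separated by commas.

11, 1, 6, -2, 9, 15

12 0 3 -4 0 → sum 11
0 3 -4 0 2 → sum 1
3 -4 0 2 5 → sum 6
-4 0 2 5 -5 → sum -2
0 2 5 -5 7 → sum 9
2 5 -5 7 6 → sum 15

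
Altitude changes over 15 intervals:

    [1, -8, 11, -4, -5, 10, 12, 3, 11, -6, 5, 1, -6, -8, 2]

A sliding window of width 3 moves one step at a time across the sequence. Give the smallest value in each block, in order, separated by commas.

-8, -8, -5, -5, -5, 3, 3, -6, -6, -6, -6, -8, -8

Sliding a size-3 window across the 15 values:
1 -8 11 → min -8
-8 11 -4 → min -8
11 -4 -5 → min -5
-4 -5 10 → min -5
-5 10 12 → min -5
10 12 3 → min 3
12 3 11 → min 3
3 11 -6 → min -6
11 -6 5 → min -6
-6 5 1 → min -6
5 1 -6 → min -6
1 -6 -8 → min -8
-6 -8 2 → min -8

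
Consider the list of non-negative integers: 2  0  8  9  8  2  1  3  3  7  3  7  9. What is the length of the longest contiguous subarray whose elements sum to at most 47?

add 2: [2] sum 2, len 1
add 0: [2, 0] sum 2, len 2
add 8: [2, 0, 8] sum 10, len 3
add 9: [2, 0, 8, 9] sum 19, len 4
add 8: [2, 0, 8, 9, 8] sum 27, len 5
add 2: [2, 0, 8, 9, 8, 2] sum 29, len 6
add 1: [2, 0, 8, 9, 8, 2, 1] sum 30, len 7
add 3: [2, 0, 8, 9, 8, 2, 1, 3] sum 33, len 8
add 3: [2, 0, 8, 9, 8, 2, 1, 3, 3] sum 36, len 9
add 7: [2, 0, 8, 9, 8, 2, 1, 3, 3, 7] sum 43, len 10
add 3: [2, 0, 8, 9, 8, 2, 1, 3, 3, 7, 3] sum 46, len 11
add 7: [9, 8, 2, 1, 3, 3, 7, 3, 7] sum 43, len 9
add 9: [8, 2, 1, 3, 3, 7, 3, 7, 9] sum 43, len 9
Longest length seen: 11.

11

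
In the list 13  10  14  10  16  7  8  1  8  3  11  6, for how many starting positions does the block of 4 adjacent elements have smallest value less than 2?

13 10 14 10 → min 10
10 14 10 16 → min 10
14 10 16 7 → min 7
10 16 7 8 → min 7
16 7 8 1 → min 1  < 2 ✓
7 8 1 8 → min 1  < 2 ✓
8 1 8 3 → min 1  < 2 ✓
1 8 3 11 → min 1  < 2 ✓
8 3 11 6 → min 3
4 windows satisfy the condition.

4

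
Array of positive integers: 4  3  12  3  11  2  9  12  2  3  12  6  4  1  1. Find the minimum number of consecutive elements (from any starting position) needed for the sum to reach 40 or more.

Extend right; whenever the sum reaches 40, record the length and shrink from the left:
add 4: running sum 4 < 40
add 3: running sum 7 < 40
add 12: running sum 19 < 40
add 3: running sum 22 < 40
add 11: running sum 33 < 40
add 2: running sum 35 < 40
end 6: [3, 12, 3, 11, 2, 9] sum 40, len 6
end 7: [12, 3, 11, 2, 9, 12] sum 49, len 6
end 8: [12, 3, 11, 2, 9, 12, 2] sum 51, len 7
end 9: [3, 11, 2, 9, 12, 2, 3] sum 42, len 7
end 10: [2, 9, 12, 2, 3, 12] sum 40, len 6
end 11: [9, 12, 2, 3, 12, 6] sum 44, len 6
end 12: [9, 12, 2, 3, 12, 6, 4] sum 48, len 7
end 13: [12, 2, 3, 12, 6, 4, 1] sum 40, len 7
end 14: [12, 2, 3, 12, 6, 4, 1, 1] sum 41, len 8
Shortest qualifying length: 6.

6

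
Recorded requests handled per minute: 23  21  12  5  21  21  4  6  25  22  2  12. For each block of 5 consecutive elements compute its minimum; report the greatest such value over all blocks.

Each size-5 window and its min:
23 21 12 5 21 → min 5
21 12 5 21 21 → min 5
12 5 21 21 4 → min 4
5 21 21 4 6 → min 4
21 21 4 6 25 → min 4
21 4 6 25 22 → min 4
4 6 25 22 2 → min 2
6 25 22 2 12 → min 2
Greatest of these is 5.

5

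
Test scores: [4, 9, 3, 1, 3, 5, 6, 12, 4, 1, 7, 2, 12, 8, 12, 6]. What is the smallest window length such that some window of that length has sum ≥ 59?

add 4: running sum 4 < 59
add 9: running sum 13 < 59
add 3: running sum 16 < 59
add 1: running sum 17 < 59
add 3: running sum 20 < 59
add 5: running sum 25 < 59
add 6: running sum 31 < 59
add 12: running sum 43 < 59
add 4: running sum 47 < 59
add 1: running sum 48 < 59
add 7: running sum 55 < 59
add 2: running sum 57 < 59
end 12: [9, 3, 1, 3, 5, 6, 12, 4, 1, 7, 2, 12] sum 65, len 12
end 13: [3, 5, 6, 12, 4, 1, 7, 2, 12, 8] sum 60, len 10
end 14: [6, 12, 4, 1, 7, 2, 12, 8, 12] sum 64, len 9
end 15: [12, 4, 1, 7, 2, 12, 8, 12, 6] sum 64, len 9
Shortest qualifying length: 9.

9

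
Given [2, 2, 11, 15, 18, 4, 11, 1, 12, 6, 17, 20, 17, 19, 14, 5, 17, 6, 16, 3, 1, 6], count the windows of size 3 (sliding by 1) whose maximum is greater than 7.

19

2 2 11 → max 11  > 7 ✓
2 11 15 → max 15  > 7 ✓
11 15 18 → max 18  > 7 ✓
15 18 4 → max 18  > 7 ✓
18 4 11 → max 18  > 7 ✓
4 11 1 → max 11  > 7 ✓
11 1 12 → max 12  > 7 ✓
1 12 6 → max 12  > 7 ✓
12 6 17 → max 17  > 7 ✓
6 17 20 → max 20  > 7 ✓
17 20 17 → max 20  > 7 ✓
20 17 19 → max 20  > 7 ✓
17 19 14 → max 19  > 7 ✓
19 14 5 → max 19  > 7 ✓
14 5 17 → max 17  > 7 ✓
5 17 6 → max 17  > 7 ✓
17 6 16 → max 17  > 7 ✓
6 16 3 → max 16  > 7 ✓
16 3 1 → max 16  > 7 ✓
3 1 6 → max 6
19 windows satisfy the condition.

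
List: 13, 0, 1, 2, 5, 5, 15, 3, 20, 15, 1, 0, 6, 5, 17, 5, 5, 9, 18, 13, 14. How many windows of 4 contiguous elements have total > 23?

(13, 0, 1, 2) → sum 16
(0, 1, 2, 5) → sum 8
(1, 2, 5, 5) → sum 13
(2, 5, 5, 15) → sum 27  > 23 ✓
(5, 5, 15, 3) → sum 28  > 23 ✓
(5, 15, 3, 20) → sum 43  > 23 ✓
(15, 3, 20, 15) → sum 53  > 23 ✓
(3, 20, 15, 1) → sum 39  > 23 ✓
(20, 15, 1, 0) → sum 36  > 23 ✓
(15, 1, 0, 6) → sum 22
(1, 0, 6, 5) → sum 12
(0, 6, 5, 17) → sum 28  > 23 ✓
(6, 5, 17, 5) → sum 33  > 23 ✓
(5, 17, 5, 5) → sum 32  > 23 ✓
(17, 5, 5, 9) → sum 36  > 23 ✓
(5, 5, 9, 18) → sum 37  > 23 ✓
(5, 9, 18, 13) → sum 45  > 23 ✓
(9, 18, 13, 14) → sum 54  > 23 ✓
13 windows satisfy the condition.

13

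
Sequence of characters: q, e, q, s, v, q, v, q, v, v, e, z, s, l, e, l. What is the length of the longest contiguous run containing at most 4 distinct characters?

11

[q] 1 distinct, len 1
[q, e] 2 distinct, len 2
[q, e, q] 2 distinct, len 3
[q, e, q, s] 3 distinct, len 4
[q, e, q, s, v] 4 distinct, len 5
[q, e, q, s, v, q] 4 distinct, len 6
[q, e, q, s, v, q, v] 4 distinct, len 7
[q, e, q, s, v, q, v, q] 4 distinct, len 8
[q, e, q, s, v, q, v, q, v] 4 distinct, len 9
[q, e, q, s, v, q, v, q, v, v] 4 distinct, len 10
[q, e, q, s, v, q, v, q, v, v, e] 4 distinct, len 11
[v, q, v, q, v, v, e, z] 4 distinct, len 8
[v, v, e, z, s] 4 distinct, len 5
[e, z, s, l] 4 distinct, len 4
[e, z, s, l, e] 4 distinct, len 5
[e, z, s, l, e, l] 4 distinct, len 6
Longest length with ≤4 distinct: 11.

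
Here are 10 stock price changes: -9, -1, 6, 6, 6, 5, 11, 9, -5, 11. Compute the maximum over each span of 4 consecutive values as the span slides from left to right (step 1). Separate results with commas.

[-9, -1, 6, 6] → max 6
[-1, 6, 6, 6] → max 6
[6, 6, 6, 5] → max 6
[6, 6, 5, 11] → max 11
[6, 5, 11, 9] → max 11
[5, 11, 9, -5] → max 11
[11, 9, -5, 11] → max 11

6, 6, 6, 11, 11, 11, 11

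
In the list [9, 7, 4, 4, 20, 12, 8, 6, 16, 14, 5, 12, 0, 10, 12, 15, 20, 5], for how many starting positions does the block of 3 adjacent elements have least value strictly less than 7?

[9, 7, 4] → min 4  < 7 ✓
[7, 4, 4] → min 4  < 7 ✓
[4, 4, 20] → min 4  < 7 ✓
[4, 20, 12] → min 4  < 7 ✓
[20, 12, 8] → min 8
[12, 8, 6] → min 6  < 7 ✓
[8, 6, 16] → min 6  < 7 ✓
[6, 16, 14] → min 6  < 7 ✓
[16, 14, 5] → min 5  < 7 ✓
[14, 5, 12] → min 5  < 7 ✓
[5, 12, 0] → min 0  < 7 ✓
[12, 0, 10] → min 0  < 7 ✓
[0, 10, 12] → min 0  < 7 ✓
[10, 12, 15] → min 10
[12, 15, 20] → min 12
[15, 20, 5] → min 5  < 7 ✓
13 windows satisfy the condition.

13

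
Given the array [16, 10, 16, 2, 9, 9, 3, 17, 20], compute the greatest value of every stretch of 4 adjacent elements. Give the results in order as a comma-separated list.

Sliding a size-4 window across the 9 values:
(16, 10, 16, 2) → max 16
(10, 16, 2, 9) → max 16
(16, 2, 9, 9) → max 16
(2, 9, 9, 3) → max 9
(9, 9, 3, 17) → max 17
(9, 3, 17, 20) → max 20

16, 16, 16, 9, 17, 20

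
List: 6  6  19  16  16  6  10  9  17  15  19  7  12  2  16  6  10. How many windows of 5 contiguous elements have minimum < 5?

6 6 19 16 16 → min 6
6 19 16 16 6 → min 6
19 16 16 6 10 → min 6
16 16 6 10 9 → min 6
16 6 10 9 17 → min 6
6 10 9 17 15 → min 6
10 9 17 15 19 → min 9
9 17 15 19 7 → min 7
17 15 19 7 12 → min 7
15 19 7 12 2 → min 2  < 5 ✓
19 7 12 2 16 → min 2  < 5 ✓
7 12 2 16 6 → min 2  < 5 ✓
12 2 16 6 10 → min 2  < 5 ✓
4 windows satisfy the condition.

4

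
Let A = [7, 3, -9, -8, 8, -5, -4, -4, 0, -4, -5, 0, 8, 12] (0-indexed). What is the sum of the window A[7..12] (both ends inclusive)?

Elements at indices 7..12: -4, 0, -4, -5, 0, 8
sum(-4, 0, -4, -5, 0, 8) = -5

-5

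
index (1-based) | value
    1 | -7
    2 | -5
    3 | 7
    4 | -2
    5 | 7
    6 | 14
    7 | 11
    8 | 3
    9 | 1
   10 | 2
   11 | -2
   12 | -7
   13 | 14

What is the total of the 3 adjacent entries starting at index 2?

0

Elements at indices 2..4: -5, 7, -2
sum(-5, 7, -2) = 0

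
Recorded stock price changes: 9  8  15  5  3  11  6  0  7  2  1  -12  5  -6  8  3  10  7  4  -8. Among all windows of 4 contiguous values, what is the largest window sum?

37

(9, 8, 15, 5) → sum 37
(8, 15, 5, 3) → sum 31
(15, 5, 3, 11) → sum 34
(5, 3, 11, 6) → sum 25
(3, 11, 6, 0) → sum 20
(11, 6, 0, 7) → sum 24
(6, 0, 7, 2) → sum 15
(0, 7, 2, 1) → sum 10
(7, 2, 1, -12) → sum -2
(2, 1, -12, 5) → sum -4
(1, -12, 5, -6) → sum -12
(-12, 5, -6, 8) → sum -5
(5, -6, 8, 3) → sum 10
(-6, 8, 3, 10) → sum 15
(8, 3, 10, 7) → sum 28
(3, 10, 7, 4) → sum 24
(10, 7, 4, -8) → sum 13
Largest of these is 37.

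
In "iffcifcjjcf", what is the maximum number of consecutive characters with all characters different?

[i] len 1
[i, f] len 2
[f] len 1
[f, c] len 2
[f, c, i] len 3
[c, i, f] len 3
[i, f, c] len 3
[i, f, c, j] len 4
[j] len 1
[j, c] len 2
[j, c, f] len 3
Longest all-distinct length: 4.

4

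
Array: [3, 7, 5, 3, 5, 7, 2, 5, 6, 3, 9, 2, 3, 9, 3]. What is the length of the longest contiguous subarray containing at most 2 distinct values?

3

[3] 1 distinct, len 1
[3, 7] 2 distinct, len 2
[7, 5] 2 distinct, len 2
[5, 3] 2 distinct, len 2
[5, 3, 5] 2 distinct, len 3
[5, 7] 2 distinct, len 2
[7, 2] 2 distinct, len 2
[2, 5] 2 distinct, len 2
[5, 6] 2 distinct, len 2
[6, 3] 2 distinct, len 2
[3, 9] 2 distinct, len 2
[9, 2] 2 distinct, len 2
[2, 3] 2 distinct, len 2
[3, 9] 2 distinct, len 2
[3, 9, 3] 2 distinct, len 3
Longest length with ≤2 distinct: 3.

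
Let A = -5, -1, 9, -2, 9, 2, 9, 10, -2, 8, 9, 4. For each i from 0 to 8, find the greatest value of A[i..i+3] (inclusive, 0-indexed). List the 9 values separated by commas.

9, 9, 9, 9, 10, 10, 10, 10, 9

-5 -1 9 -2 → max 9
-1 9 -2 9 → max 9
9 -2 9 2 → max 9
-2 9 2 9 → max 9
9 2 9 10 → max 10
2 9 10 -2 → max 10
9 10 -2 8 → max 10
10 -2 8 9 → max 10
-2 8 9 4 → max 9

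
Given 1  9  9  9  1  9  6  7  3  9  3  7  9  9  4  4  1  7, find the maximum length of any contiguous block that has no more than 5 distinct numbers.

14

[1] 1 distinct, len 1
[1, 9] 2 distinct, len 2
[1, 9, 9] 2 distinct, len 3
[1, 9, 9, 9] 2 distinct, len 4
[1, 9, 9, 9, 1] 2 distinct, len 5
[1, 9, 9, 9, 1, 9] 2 distinct, len 6
[1, 9, 9, 9, 1, 9, 6] 3 distinct, len 7
[1, 9, 9, 9, 1, 9, 6, 7] 4 distinct, len 8
[1, 9, 9, 9, 1, 9, 6, 7, 3] 5 distinct, len 9
[1, 9, 9, 9, 1, 9, 6, 7, 3, 9] 5 distinct, len 10
[1, 9, 9, 9, 1, 9, 6, 7, 3, 9, 3] 5 distinct, len 11
[1, 9, 9, 9, 1, 9, 6, 7, 3, 9, 3, 7] 5 distinct, len 12
[1, 9, 9, 9, 1, 9, 6, 7, 3, 9, 3, 7, 9] 5 distinct, len 13
[1, 9, 9, 9, 1, 9, 6, 7, 3, 9, 3, 7, 9, 9] 5 distinct, len 14
[9, 6, 7, 3, 9, 3, 7, 9, 9, 4] 5 distinct, len 10
[9, 6, 7, 3, 9, 3, 7, 9, 9, 4, 4] 5 distinct, len 11
[7, 3, 9, 3, 7, 9, 9, 4, 4, 1] 5 distinct, len 10
[7, 3, 9, 3, 7, 9, 9, 4, 4, 1, 7] 5 distinct, len 11
Longest length with ≤5 distinct: 14.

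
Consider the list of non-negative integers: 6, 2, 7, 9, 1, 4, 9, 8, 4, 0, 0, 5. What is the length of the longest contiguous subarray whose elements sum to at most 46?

→ 6: sum 6, len 1
→ 2: sum 8, len 2
→ 7: sum 15, len 3
→ 9: sum 24, len 4
→ 1: sum 25, len 5
→ 4: sum 29, len 6
→ 9: sum 38, len 7
→ 8: sum 46, len 8
→ 4 (dropped 6): sum 44, len 8
→ 0: sum 44, len 9
→ 0: sum 44, len 10
→ 5 (dropped 2, 7): sum 40, len 9
Longest length seen: 10.

10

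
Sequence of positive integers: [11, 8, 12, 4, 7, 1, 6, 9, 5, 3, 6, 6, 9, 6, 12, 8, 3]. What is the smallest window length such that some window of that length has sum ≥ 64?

9

Extend right; whenever the sum reaches 64, record the length and shrink from the left:
add 11: running sum 11 < 64
add 8: running sum 19 < 64
add 12: running sum 31 < 64
add 4: running sum 35 < 64
add 7: running sum 42 < 64
add 1: running sum 43 < 64
add 6: running sum 49 < 64
add 9: running sum 58 < 64
add 5: running sum 63 < 64
end 9: [11, 8, 12, 4, 7, 1, 6, 9, 5, 3] sum 66, len 10
end 10: [11, 8, 12, 4, 7, 1, 6, 9, 5, 3, 6] sum 72, len 11
end 11: [8, 12, 4, 7, 1, 6, 9, 5, 3, 6, 6] sum 67, len 11
end 12: [12, 4, 7, 1, 6, 9, 5, 3, 6, 6, 9] sum 68, len 11
end 13: [12, 4, 7, 1, 6, 9, 5, 3, 6, 6, 9, 6] sum 74, len 12
end 14: [7, 1, 6, 9, 5, 3, 6, 6, 9, 6, 12] sum 70, len 11
end 15: [9, 5, 3, 6, 6, 9, 6, 12, 8] sum 64, len 9
end 16: [9, 5, 3, 6, 6, 9, 6, 12, 8, 3] sum 67, len 10
Shortest qualifying length: 9.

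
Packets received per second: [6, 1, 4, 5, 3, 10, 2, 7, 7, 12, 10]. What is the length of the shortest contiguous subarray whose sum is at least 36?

4

add 6: running sum 6 < 36
add 1: running sum 7 < 36
add 4: running sum 11 < 36
add 5: running sum 16 < 36
add 3: running sum 19 < 36
add 10: running sum 29 < 36
add 2: running sum 31 < 36
add 7: shortest ending here [6, 1, 4, 5, 3, 10, 2, 7] sum 38, len 8
add 7: shortest ending here [4, 5, 3, 10, 2, 7, 7] sum 38, len 7
add 12: shortest ending here [10, 2, 7, 7, 12] sum 38, len 5
add 10: shortest ending here [7, 7, 12, 10] sum 36, len 4
Shortest qualifying length: 4.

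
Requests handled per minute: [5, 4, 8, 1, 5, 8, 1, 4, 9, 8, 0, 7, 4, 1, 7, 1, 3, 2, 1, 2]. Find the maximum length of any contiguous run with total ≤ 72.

add 5: [5] sum 5, len 1
add 4: [5, 4] sum 9, len 2
add 8: [5, 4, 8] sum 17, len 3
add 1: [5, 4, 8, 1] sum 18, len 4
add 5: [5, 4, 8, 1, 5] sum 23, len 5
add 8: [5, 4, 8, 1, 5, 8] sum 31, len 6
add 1: [5, 4, 8, 1, 5, 8, 1] sum 32, len 7
add 4: [5, 4, 8, 1, 5, 8, 1, 4] sum 36, len 8
add 9: [5, 4, 8, 1, 5, 8, 1, 4, 9] sum 45, len 9
add 8: [5, 4, 8, 1, 5, 8, 1, 4, 9, 8] sum 53, len 10
add 0: [5, 4, 8, 1, 5, 8, 1, 4, 9, 8, 0] sum 53, len 11
add 7: [5, 4, 8, 1, 5, 8, 1, 4, 9, 8, 0, 7] sum 60, len 12
add 4: [5, 4, 8, 1, 5, 8, 1, 4, 9, 8, 0, 7, 4] sum 64, len 13
add 1: [5, 4, 8, 1, 5, 8, 1, 4, 9, 8, 0, 7, 4, 1] sum 65, len 14
add 7: [5, 4, 8, 1, 5, 8, 1, 4, 9, 8, 0, 7, 4, 1, 7] sum 72, len 15
add 1: [4, 8, 1, 5, 8, 1, 4, 9, 8, 0, 7, 4, 1, 7, 1] sum 68, len 15
add 3: [4, 8, 1, 5, 8, 1, 4, 9, 8, 0, 7, 4, 1, 7, 1, 3] sum 71, len 16
add 2: [8, 1, 5, 8, 1, 4, 9, 8, 0, 7, 4, 1, 7, 1, 3, 2] sum 69, len 16
add 1: [8, 1, 5, 8, 1, 4, 9, 8, 0, 7, 4, 1, 7, 1, 3, 2, 1] sum 70, len 17
add 2: [8, 1, 5, 8, 1, 4, 9, 8, 0, 7, 4, 1, 7, 1, 3, 2, 1, 2] sum 72, len 18
Longest length seen: 18.

18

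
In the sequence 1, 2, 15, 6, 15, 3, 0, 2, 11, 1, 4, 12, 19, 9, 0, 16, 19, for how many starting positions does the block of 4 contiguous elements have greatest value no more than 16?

1 2 15 6 → max 15  ≤ 16 ✓
2 15 6 15 → max 15  ≤ 16 ✓
15 6 15 3 → max 15  ≤ 16 ✓
6 15 3 0 → max 15  ≤ 16 ✓
15 3 0 2 → max 15  ≤ 16 ✓
3 0 2 11 → max 11  ≤ 16 ✓
0 2 11 1 → max 11  ≤ 16 ✓
2 11 1 4 → max 11  ≤ 16 ✓
11 1 4 12 → max 12  ≤ 16 ✓
1 4 12 19 → max 19
4 12 19 9 → max 19
12 19 9 0 → max 19
19 9 0 16 → max 19
9 0 16 19 → max 19
9 windows satisfy the condition.

9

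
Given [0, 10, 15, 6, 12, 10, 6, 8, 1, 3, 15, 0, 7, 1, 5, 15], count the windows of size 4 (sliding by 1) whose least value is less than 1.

0 10 15 6 → min 0  < 1 ✓
10 15 6 12 → min 6
15 6 12 10 → min 6
6 12 10 6 → min 6
12 10 6 8 → min 6
10 6 8 1 → min 1
6 8 1 3 → min 1
8 1 3 15 → min 1
1 3 15 0 → min 0  < 1 ✓
3 15 0 7 → min 0  < 1 ✓
15 0 7 1 → min 0  < 1 ✓
0 7 1 5 → min 0  < 1 ✓
7 1 5 15 → min 1
5 windows satisfy the condition.

5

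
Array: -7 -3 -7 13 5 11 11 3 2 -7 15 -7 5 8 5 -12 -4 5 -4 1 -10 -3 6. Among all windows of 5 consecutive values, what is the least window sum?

[-7, -3, -7, 13, 5] → sum 1
[-3, -7, 13, 5, 11] → sum 19
[-7, 13, 5, 11, 11] → sum 33
[13, 5, 11, 11, 3] → sum 43
[5, 11, 11, 3, 2] → sum 32
[11, 11, 3, 2, -7] → sum 20
[11, 3, 2, -7, 15] → sum 24
[3, 2, -7, 15, -7] → sum 6
[2, -7, 15, -7, 5] → sum 8
[-7, 15, -7, 5, 8] → sum 14
[15, -7, 5, 8, 5] → sum 26
[-7, 5, 8, 5, -12] → sum -1
[5, 8, 5, -12, -4] → sum 2
[8, 5, -12, -4, 5] → sum 2
[5, -12, -4, 5, -4] → sum -10
[-12, -4, 5, -4, 1] → sum -14
[-4, 5, -4, 1, -10] → sum -12
[5, -4, 1, -10, -3] → sum -11
[-4, 1, -10, -3, 6] → sum -10
Least of these is -14.

-14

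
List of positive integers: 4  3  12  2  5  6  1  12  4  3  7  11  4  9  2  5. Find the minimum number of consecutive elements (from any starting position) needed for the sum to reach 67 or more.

11

Extend right; whenever the sum reaches 67, record the length and shrink from the left:
add 4: running sum 4 < 67
add 3: running sum 7 < 67
add 12: running sum 19 < 67
add 2: running sum 21 < 67
add 5: running sum 26 < 67
add 6: running sum 32 < 67
add 1: running sum 33 < 67
add 12: running sum 45 < 67
add 4: running sum 49 < 67
add 3: running sum 52 < 67
add 7: running sum 59 < 67
end 11: [4, 3, 12, 2, 5, 6, 1, 12, 4, 3, 7, 11] sum 70, len 12
end 12: [12, 2, 5, 6, 1, 12, 4, 3, 7, 11, 4] sum 67, len 11
end 13: [12, 2, 5, 6, 1, 12, 4, 3, 7, 11, 4, 9] sum 76, len 12
end 14: [12, 2, 5, 6, 1, 12, 4, 3, 7, 11, 4, 9, 2] sum 78, len 13
end 15: [5, 6, 1, 12, 4, 3, 7, 11, 4, 9, 2, 5] sum 69, len 12
Shortest qualifying length: 11.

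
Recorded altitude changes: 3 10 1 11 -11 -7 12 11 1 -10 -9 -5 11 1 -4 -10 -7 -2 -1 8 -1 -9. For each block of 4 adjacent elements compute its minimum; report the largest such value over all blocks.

1

[3, 10, 1, 11] → min 1
[10, 1, 11, -11] → min -11
[1, 11, -11, -7] → min -11
[11, -11, -7, 12] → min -11
[-11, -7, 12, 11] → min -11
[-7, 12, 11, 1] → min -7
[12, 11, 1, -10] → min -10
[11, 1, -10, -9] → min -10
[1, -10, -9, -5] → min -10
[-10, -9, -5, 11] → min -10
[-9, -5, 11, 1] → min -9
[-5, 11, 1, -4] → min -5
[11, 1, -4, -10] → min -10
[1, -4, -10, -7] → min -10
[-4, -10, -7, -2] → min -10
[-10, -7, -2, -1] → min -10
[-7, -2, -1, 8] → min -7
[-2, -1, 8, -1] → min -2
[-1, 8, -1, -9] → min -9
Largest of these is 1.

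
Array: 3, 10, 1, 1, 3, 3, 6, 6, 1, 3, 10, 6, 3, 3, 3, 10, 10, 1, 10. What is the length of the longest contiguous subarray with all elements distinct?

4

[3] len 1
[3, 10] len 2
[3, 10, 1] len 3
[1] len 1
[1, 3] len 2
[3] len 1
[3, 6] len 2
[6] len 1
[6, 1] len 2
[6, 1, 3] len 3
[6, 1, 3, 10] len 4
[1, 3, 10, 6] len 4
[10, 6, 3] len 3
[3] len 1
[3] len 1
[3, 10] len 2
[10] len 1
[10, 1] len 2
[1, 10] len 2
Longest all-distinct length: 4.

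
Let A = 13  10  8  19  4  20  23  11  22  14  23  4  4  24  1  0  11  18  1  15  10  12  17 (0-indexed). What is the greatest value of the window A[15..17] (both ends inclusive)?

18

Elements at indices 15..17: 0, 11, 18
max(0, 11, 18) = 18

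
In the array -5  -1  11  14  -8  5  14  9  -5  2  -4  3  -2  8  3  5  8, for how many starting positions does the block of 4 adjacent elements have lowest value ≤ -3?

(-5, -1, 11, 14) → min -5  ≤ -3 ✓
(-1, 11, 14, -8) → min -8  ≤ -3 ✓
(11, 14, -8, 5) → min -8  ≤ -3 ✓
(14, -8, 5, 14) → min -8  ≤ -3 ✓
(-8, 5, 14, 9) → min -8  ≤ -3 ✓
(5, 14, 9, -5) → min -5  ≤ -3 ✓
(14, 9, -5, 2) → min -5  ≤ -3 ✓
(9, -5, 2, -4) → min -5  ≤ -3 ✓
(-5, 2, -4, 3) → min -5  ≤ -3 ✓
(2, -4, 3, -2) → min -4  ≤ -3 ✓
(-4, 3, -2, 8) → min -4  ≤ -3 ✓
(3, -2, 8, 3) → min -2
(-2, 8, 3, 5) → min -2
(8, 3, 5, 8) → min 3
11 windows satisfy the condition.

11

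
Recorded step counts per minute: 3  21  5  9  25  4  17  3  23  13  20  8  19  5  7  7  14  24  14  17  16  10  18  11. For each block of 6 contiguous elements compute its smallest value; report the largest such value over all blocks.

Window mins for each of the 19 positions:
3 21 5 9 25 4 → min 3
21 5 9 25 4 17 → min 4
5 9 25 4 17 3 → min 3
9 25 4 17 3 23 → min 3
25 4 17 3 23 13 → min 3
4 17 3 23 13 20 → min 3
17 3 23 13 20 8 → min 3
3 23 13 20 8 19 → min 3
23 13 20 8 19 5 → min 5
13 20 8 19 5 7 → min 5
20 8 19 5 7 7 → min 5
8 19 5 7 7 14 → min 5
19 5 7 7 14 24 → min 5
5 7 7 14 24 14 → min 5
7 7 14 24 14 17 → min 7
7 14 24 14 17 16 → min 7
14 24 14 17 16 10 → min 10
24 14 17 16 10 18 → min 10
14 17 16 10 18 11 → min 10
Largest of these is 10.

10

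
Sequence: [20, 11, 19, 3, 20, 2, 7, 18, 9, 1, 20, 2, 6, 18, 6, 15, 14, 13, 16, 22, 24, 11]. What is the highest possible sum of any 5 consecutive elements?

20 11 19 3 20 → sum 73
11 19 3 20 2 → sum 55
19 3 20 2 7 → sum 51
3 20 2 7 18 → sum 50
20 2 7 18 9 → sum 56
2 7 18 9 1 → sum 37
7 18 9 1 20 → sum 55
18 9 1 20 2 → sum 50
9 1 20 2 6 → sum 38
1 20 2 6 18 → sum 47
20 2 6 18 6 → sum 52
2 6 18 6 15 → sum 47
6 18 6 15 14 → sum 59
18 6 15 14 13 → sum 66
6 15 14 13 16 → sum 64
15 14 13 16 22 → sum 80
14 13 16 22 24 → sum 89
13 16 22 24 11 → sum 86
Highest of these is 89.

89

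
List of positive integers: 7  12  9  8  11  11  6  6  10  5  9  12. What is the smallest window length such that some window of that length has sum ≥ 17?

2

add 7: running sum 7 < 17
add 12: shortest ending here [7, 12] sum 19, len 2
add 9: shortest ending here [12, 9] sum 21, len 2
add 8: shortest ending here [9, 8] sum 17, len 2
add 11: shortest ending here [8, 11] sum 19, len 2
add 11: shortest ending here [11, 11] sum 22, len 2
add 6: shortest ending here [11, 6] sum 17, len 2
add 6: shortest ending here [11, 6, 6] sum 23, len 3
add 10: shortest ending here [6, 6, 10] sum 22, len 3
add 5: shortest ending here [6, 10, 5] sum 21, len 3
add 9: shortest ending here [10, 5, 9] sum 24, len 3
add 12: shortest ending here [9, 12] sum 21, len 2
Shortest qualifying length: 2.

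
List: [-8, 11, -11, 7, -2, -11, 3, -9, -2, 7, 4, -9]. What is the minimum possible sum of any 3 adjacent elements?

[-8, 11, -11] → sum -8
[11, -11, 7] → sum 7
[-11, 7, -2] → sum -6
[7, -2, -11] → sum -6
[-2, -11, 3] → sum -10
[-11, 3, -9] → sum -17
[3, -9, -2] → sum -8
[-9, -2, 7] → sum -4
[-2, 7, 4] → sum 9
[7, 4, -9] → sum 2
Minimum of these is -17.

-17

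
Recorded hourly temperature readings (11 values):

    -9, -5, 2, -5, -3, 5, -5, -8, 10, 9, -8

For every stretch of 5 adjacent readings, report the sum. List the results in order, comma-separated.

-20, -6, -6, -16, -1, 11, -2

Sliding a size-5 window across the 11 values:
-9 -5 2 -5 -3 → sum -20
-5 2 -5 -3 5 → sum -6
2 -5 -3 5 -5 → sum -6
-5 -3 5 -5 -8 → sum -16
-3 5 -5 -8 10 → sum -1
5 -5 -8 10 9 → sum 11
-5 -8 10 9 -8 → sum -2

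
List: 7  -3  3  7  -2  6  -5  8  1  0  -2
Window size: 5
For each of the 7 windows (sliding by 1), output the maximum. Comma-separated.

7 -3 3 7 -2 → max 7
-3 3 7 -2 6 → max 7
3 7 -2 6 -5 → max 7
7 -2 6 -5 8 → max 8
-2 6 -5 8 1 → max 8
6 -5 8 1 0 → max 8
-5 8 1 0 -2 → max 8

7, 7, 7, 8, 8, 8, 8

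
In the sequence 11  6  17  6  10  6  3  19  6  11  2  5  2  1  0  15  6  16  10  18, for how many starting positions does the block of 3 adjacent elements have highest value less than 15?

7

[11, 6, 17] → max 17
[6, 17, 6] → max 17
[17, 6, 10] → max 17
[6, 10, 6] → max 10  < 15 ✓
[10, 6, 3] → max 10  < 15 ✓
[6, 3, 19] → max 19
[3, 19, 6] → max 19
[19, 6, 11] → max 19
[6, 11, 2] → max 11  < 15 ✓
[11, 2, 5] → max 11  < 15 ✓
[2, 5, 2] → max 5  < 15 ✓
[5, 2, 1] → max 5  < 15 ✓
[2, 1, 0] → max 2  < 15 ✓
[1, 0, 15] → max 15
[0, 15, 6] → max 15
[15, 6, 16] → max 16
[6, 16, 10] → max 16
[16, 10, 18] → max 18
7 windows satisfy the condition.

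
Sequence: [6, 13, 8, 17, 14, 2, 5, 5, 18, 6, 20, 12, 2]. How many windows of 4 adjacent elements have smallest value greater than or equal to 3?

[6, 13, 8, 17] → min 6  ≥ 3 ✓
[13, 8, 17, 14] → min 8  ≥ 3 ✓
[8, 17, 14, 2] → min 2
[17, 14, 2, 5] → min 2
[14, 2, 5, 5] → min 2
[2, 5, 5, 18] → min 2
[5, 5, 18, 6] → min 5  ≥ 3 ✓
[5, 18, 6, 20] → min 5  ≥ 3 ✓
[18, 6, 20, 12] → min 6  ≥ 3 ✓
[6, 20, 12, 2] → min 2
5 windows satisfy the condition.

5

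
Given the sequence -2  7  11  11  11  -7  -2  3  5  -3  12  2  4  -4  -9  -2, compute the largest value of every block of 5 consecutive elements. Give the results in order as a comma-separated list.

-2 7 11 11 11 → max 11
7 11 11 11 -7 → max 11
11 11 11 -7 -2 → max 11
11 11 -7 -2 3 → max 11
11 -7 -2 3 5 → max 11
-7 -2 3 5 -3 → max 5
-2 3 5 -3 12 → max 12
3 5 -3 12 2 → max 12
5 -3 12 2 4 → max 12
-3 12 2 4 -4 → max 12
12 2 4 -4 -9 → max 12
2 4 -4 -9 -2 → max 4

11, 11, 11, 11, 11, 5, 12, 12, 12, 12, 12, 4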